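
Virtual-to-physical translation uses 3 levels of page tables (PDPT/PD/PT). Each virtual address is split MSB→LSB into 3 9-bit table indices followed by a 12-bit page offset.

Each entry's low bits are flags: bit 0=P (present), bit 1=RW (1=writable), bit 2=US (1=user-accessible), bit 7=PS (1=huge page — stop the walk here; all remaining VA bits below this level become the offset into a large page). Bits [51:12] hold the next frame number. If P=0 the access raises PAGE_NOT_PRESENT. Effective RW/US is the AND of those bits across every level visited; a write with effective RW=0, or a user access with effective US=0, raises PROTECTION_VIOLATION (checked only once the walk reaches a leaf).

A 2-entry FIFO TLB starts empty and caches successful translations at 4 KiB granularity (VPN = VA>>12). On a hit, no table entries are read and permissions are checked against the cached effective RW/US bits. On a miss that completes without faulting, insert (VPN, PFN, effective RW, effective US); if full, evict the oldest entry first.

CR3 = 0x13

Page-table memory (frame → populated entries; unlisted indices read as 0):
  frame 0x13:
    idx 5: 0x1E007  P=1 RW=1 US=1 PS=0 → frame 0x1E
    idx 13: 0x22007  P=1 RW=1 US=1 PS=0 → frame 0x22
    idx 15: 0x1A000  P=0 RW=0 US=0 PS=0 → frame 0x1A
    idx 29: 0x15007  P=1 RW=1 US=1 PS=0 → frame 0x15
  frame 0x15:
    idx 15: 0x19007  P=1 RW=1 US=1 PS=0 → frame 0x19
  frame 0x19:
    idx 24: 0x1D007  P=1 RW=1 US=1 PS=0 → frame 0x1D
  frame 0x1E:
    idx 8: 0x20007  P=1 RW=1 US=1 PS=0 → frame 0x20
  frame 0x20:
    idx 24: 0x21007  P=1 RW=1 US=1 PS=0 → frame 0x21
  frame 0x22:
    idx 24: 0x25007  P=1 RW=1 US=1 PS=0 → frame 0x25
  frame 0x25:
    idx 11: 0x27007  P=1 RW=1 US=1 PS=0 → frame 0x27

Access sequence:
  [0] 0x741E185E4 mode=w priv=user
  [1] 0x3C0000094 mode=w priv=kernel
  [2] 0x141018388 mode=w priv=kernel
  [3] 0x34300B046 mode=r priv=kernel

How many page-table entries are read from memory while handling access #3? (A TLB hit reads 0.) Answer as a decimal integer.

Walk each access:
#0 VA=0x741E185E4 (w,user):
  L0: frame=0x13 idx=29 entry=0x15007 [P=1 RW=1 US=1 PS=0]
  L1: frame=0x15 idx=15 entry=0x19007 [P=1 RW=1 US=1 PS=0]
  L2: frame=0x19 idx=24 entry=0x1D007 [P=1 RW=1 US=1 PS=0]
  → PA=0x1D5E4  (3 entries read)
#1 VA=0x3C0000094 (w,kernel):
  L0: frame=0x13 idx=15 entry=0x1A000 [P=0 RW=0 US=0 PS=0]
  ✗ PAGE_NOT_PRESENT  [1 reads]
#2 VA=0x141018388 (w,kernel):
  L0: frame=0x13 idx=5 entry=0x1E007 [P=1 RW=1 US=1 PS=0]
  L1: frame=0x1E idx=8 entry=0x20007 [P=1 RW=1 US=1 PS=0]
  L2: frame=0x20 idx=24 entry=0x21007 [P=1 RW=1 US=1 PS=0]
  → PA=0x21388  (3 entries read)
#3 VA=0x34300B046 (r,kernel):
  L0: frame=0x13 idx=13 entry=0x22007 [P=1 RW=1 US=1 PS=0]
  L1: frame=0x22 idx=24 entry=0x25007 [P=1 RW=1 US=1 PS=0]
  L2: frame=0x25 idx=11 entry=0x27007 [P=1 RW=1 US=1 PS=0]
  → PA=0x27046  (3 entries read)

Entries read for #3: 3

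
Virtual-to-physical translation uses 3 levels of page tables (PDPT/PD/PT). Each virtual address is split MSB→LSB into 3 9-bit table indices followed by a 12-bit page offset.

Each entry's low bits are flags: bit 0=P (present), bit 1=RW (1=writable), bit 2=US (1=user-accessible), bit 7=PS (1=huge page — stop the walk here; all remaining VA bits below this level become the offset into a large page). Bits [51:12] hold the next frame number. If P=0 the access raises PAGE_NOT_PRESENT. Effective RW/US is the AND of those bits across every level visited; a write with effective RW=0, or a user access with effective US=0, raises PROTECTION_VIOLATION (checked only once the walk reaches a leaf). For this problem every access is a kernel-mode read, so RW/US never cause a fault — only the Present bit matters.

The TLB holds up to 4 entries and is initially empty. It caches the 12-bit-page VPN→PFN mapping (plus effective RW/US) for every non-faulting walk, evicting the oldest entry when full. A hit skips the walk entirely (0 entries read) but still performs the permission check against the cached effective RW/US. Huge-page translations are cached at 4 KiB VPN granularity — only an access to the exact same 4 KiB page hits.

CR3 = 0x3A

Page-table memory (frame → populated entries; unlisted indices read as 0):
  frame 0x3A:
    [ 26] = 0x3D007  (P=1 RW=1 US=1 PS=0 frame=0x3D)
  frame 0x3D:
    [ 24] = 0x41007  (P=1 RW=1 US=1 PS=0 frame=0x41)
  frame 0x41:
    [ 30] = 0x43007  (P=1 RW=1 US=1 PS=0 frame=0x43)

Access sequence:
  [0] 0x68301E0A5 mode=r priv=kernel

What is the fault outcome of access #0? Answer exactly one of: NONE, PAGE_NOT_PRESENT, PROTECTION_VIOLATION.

Trace:
#0 VA=0x68301E0A5 (r,kernel):
  lvl0: tbl 0x3A, slot 26 ⇒ 0x3D007 (P1/RW1/US1/PS0)
  lvl1: tbl 0x3D, slot 24 ⇒ 0x41007 (P1/RW1/US1/PS0)
  lvl2: tbl 0x41, slot 30 ⇒ 0x43007 (P1/RW1/US1/PS0)
  → PA=0x430A5  (3 entries read)

Access #0 fault: NONE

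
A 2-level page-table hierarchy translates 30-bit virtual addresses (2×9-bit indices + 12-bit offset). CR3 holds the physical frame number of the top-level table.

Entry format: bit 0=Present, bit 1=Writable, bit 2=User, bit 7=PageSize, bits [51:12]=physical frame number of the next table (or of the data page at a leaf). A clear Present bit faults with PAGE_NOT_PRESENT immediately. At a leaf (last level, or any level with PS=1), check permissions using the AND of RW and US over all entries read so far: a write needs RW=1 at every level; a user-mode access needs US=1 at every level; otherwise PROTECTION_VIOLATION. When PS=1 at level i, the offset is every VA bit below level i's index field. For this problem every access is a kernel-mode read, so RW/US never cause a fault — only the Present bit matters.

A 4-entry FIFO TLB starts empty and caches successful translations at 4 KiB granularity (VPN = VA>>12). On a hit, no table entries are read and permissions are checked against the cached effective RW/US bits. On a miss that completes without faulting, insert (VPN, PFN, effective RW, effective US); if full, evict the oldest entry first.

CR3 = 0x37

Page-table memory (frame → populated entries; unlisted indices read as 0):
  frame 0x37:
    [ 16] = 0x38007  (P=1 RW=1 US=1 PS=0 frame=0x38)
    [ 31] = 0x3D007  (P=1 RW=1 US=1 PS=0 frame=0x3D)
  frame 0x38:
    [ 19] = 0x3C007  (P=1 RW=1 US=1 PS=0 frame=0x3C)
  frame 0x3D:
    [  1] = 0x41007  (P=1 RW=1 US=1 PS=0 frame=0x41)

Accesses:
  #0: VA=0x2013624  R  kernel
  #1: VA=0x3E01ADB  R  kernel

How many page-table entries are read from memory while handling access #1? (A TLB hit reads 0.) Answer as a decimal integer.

Walk each access:
#0 VA=0x2013624 (r,kernel):
  L0: frame=0x37 idx=16 entry=0x38007 [P=1 RW=1 US=1 PS=0]
  L1: frame=0x38 idx=19 entry=0x3C007 [P=1 RW=1 US=1 PS=0]
  ⇒ phys 0x3C624  [2 reads]
#1 VA=0x3E01ADB (r,kernel):
  L0: frame=0x37 idx=31 entry=0x3D007 [P=1 RW=1 US=1 PS=0]
  L1: frame=0x3D idx=1 entry=0x41007 [P=1 RW=1 US=1 PS=0]
  ⇒ phys 0x41ADB  [2 reads]

Entries read for #1: 2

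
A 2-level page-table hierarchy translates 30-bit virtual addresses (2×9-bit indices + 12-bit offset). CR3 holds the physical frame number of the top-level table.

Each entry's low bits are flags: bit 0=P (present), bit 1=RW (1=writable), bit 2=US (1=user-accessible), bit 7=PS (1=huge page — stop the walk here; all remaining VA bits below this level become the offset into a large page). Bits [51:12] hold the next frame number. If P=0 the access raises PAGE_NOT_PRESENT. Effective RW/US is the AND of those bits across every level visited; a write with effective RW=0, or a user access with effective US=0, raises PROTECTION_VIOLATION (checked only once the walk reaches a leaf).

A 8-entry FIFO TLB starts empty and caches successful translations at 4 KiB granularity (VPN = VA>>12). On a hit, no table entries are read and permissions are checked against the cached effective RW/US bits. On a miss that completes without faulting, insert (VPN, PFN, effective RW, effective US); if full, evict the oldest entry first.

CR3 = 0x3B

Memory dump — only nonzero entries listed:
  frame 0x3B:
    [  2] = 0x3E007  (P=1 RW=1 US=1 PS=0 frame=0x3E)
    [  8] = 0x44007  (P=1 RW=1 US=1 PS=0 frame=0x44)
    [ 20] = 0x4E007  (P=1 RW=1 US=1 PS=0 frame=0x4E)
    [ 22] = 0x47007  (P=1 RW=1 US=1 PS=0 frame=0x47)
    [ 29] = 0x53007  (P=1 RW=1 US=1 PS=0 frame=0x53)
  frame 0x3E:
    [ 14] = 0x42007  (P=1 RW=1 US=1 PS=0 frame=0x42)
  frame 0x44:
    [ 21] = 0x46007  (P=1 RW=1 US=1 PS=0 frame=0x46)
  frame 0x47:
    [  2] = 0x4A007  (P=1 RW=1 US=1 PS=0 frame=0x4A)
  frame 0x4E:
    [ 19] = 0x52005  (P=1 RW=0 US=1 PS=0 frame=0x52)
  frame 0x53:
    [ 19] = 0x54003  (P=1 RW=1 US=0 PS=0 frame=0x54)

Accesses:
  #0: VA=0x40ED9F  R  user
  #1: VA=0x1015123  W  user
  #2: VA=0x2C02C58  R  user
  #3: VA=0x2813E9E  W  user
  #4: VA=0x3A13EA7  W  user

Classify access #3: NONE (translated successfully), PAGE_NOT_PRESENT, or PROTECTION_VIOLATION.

Trace:
#0 VA=0x40ED9F (r,user):
  lvl0: tbl 0x3B, slot 2 ⇒ 0x3E007 (P1/RW1/US1/PS0)
  lvl1: tbl 0x3E, slot 14 ⇒ 0x42007 (P1/RW1/US1/PS0)
  ⇒ phys 0x42D9F  [2 reads]
#1 VA=0x1015123 (w,user):
  lvl0: tbl 0x3B, slot 8 ⇒ 0x44007 (P1/RW1/US1/PS0)
  lvl1: tbl 0x44, slot 21 ⇒ 0x46007 (P1/RW1/US1/PS0)
  ⇒ phys 0x46123  [2 reads]
#2 VA=0x2C02C58 (r,user):
  lvl0: tbl 0x3B, slot 22 ⇒ 0x47007 (P1/RW1/US1/PS0)
  lvl1: tbl 0x47, slot 2 ⇒ 0x4A007 (P1/RW1/US1/PS0)
  ⇒ phys 0x4AC58  [2 reads]
#3 VA=0x2813E9E (w,user):
  lvl0: tbl 0x3B, slot 20 ⇒ 0x4E007 (P1/RW1/US1/PS0)
  lvl1: tbl 0x4E, slot 19 ⇒ 0x52005 (P1/RW0/US1/PS0)
  ⇒ fault: PROTECTION_VIOLATION  — 2 lookups
#4 VA=0x3A13EA7 (w,user):
  lvl0: tbl 0x3B, slot 29 ⇒ 0x53007 (P1/RW1/US1/PS0)
  lvl1: tbl 0x53, slot 19 ⇒ 0x54003 (P1/RW1/US0/PS0)
  ⇒ fault: PROTECTION_VIOLATION  — 2 lookups

Access #3 fault: PROTECTION_VIOLATION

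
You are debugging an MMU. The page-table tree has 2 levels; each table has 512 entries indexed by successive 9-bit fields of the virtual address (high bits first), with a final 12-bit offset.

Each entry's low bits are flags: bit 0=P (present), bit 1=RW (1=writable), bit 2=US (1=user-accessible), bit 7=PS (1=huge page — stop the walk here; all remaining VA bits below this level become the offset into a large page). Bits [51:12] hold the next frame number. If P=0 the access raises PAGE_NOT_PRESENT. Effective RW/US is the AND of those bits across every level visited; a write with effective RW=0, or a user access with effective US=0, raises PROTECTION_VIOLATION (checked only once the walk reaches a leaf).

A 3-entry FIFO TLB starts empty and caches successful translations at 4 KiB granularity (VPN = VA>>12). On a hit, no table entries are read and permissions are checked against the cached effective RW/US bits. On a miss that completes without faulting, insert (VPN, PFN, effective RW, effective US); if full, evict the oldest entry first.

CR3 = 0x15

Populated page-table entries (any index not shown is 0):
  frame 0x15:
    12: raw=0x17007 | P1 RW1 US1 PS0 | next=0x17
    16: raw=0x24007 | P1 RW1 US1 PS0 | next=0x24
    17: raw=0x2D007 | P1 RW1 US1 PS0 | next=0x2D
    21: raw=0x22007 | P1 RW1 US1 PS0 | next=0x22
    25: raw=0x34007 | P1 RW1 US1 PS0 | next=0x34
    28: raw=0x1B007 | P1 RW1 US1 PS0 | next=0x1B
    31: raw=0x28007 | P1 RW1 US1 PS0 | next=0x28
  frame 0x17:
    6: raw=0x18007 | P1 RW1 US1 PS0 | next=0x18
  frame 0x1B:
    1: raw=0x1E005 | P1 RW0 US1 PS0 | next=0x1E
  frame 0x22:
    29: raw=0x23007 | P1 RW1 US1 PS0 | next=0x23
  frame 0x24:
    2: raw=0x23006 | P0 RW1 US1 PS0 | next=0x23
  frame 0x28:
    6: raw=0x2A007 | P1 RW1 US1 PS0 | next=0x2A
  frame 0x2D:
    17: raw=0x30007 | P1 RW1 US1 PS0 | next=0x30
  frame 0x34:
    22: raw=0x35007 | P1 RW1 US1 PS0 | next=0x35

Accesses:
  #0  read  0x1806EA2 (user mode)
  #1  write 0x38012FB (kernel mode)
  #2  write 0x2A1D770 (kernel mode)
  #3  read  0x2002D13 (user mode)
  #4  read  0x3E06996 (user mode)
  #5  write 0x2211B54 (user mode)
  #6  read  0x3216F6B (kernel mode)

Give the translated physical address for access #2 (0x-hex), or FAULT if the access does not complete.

Walk each access:
#0 VA=0x1806EA2 (r,user):
  L0: frame=0x15 idx=12 entry=0x17007 [P=1 RW=1 US=1 PS=0]
  L1: frame=0x17 idx=6 entry=0x18007 [P=1 RW=1 US=1 PS=0]
  ⇒ phys 0x18EA2  [2 reads]
#1 VA=0x38012FB (w,kernel):
  L0: frame=0x15 idx=28 entry=0x1B007 [P=1 RW=1 US=1 PS=0]
  L1: frame=0x1B idx=1 entry=0x1E005 [P=1 RW=0 US=1 PS=0]
  ⇒ fault: PROTECTION_VIOLATION  — 2 lookups
#2 VA=0x2A1D770 (w,kernel):
  L0: frame=0x15 idx=21 entry=0x22007 [P=1 RW=1 US=1 PS=0]
  L1: frame=0x22 idx=29 entry=0x23007 [P=1 RW=1 US=1 PS=0]
  ⇒ phys 0x23770  [2 reads]
#3 VA=0x2002D13 (r,user):
  L0: frame=0x15 idx=16 entry=0x24007 [P=1 RW=1 US=1 PS=0]
  L1: frame=0x24 idx=2 entry=0x23006 [P=0 RW=1 US=1 PS=0]
  ⇒ fault: PAGE_NOT_PRESENT  — 2 lookups
#4 VA=0x3E06996 (r,user):
  L0: frame=0x15 idx=31 entry=0x28007 [P=1 RW=1 US=1 PS=0]
  L1: frame=0x28 idx=6 entry=0x2A007 [P=1 RW=1 US=1 PS=0]
  ⇒ phys 0x2A996  [2 reads]
#5 VA=0x2211B54 (w,user):
  L0: frame=0x15 idx=17 entry=0x2D007 [P=1 RW=1 US=1 PS=0]
  L1: frame=0x2D idx=17 entry=0x30007 [P=1 RW=1 US=1 PS=0]
  ⇒ phys 0x30B54  [2 reads]
#6 VA=0x3216F6B (r,kernel):
  L0: frame=0x15 idx=25 entry=0x34007 [P=1 RW=1 US=1 PS=0]
  L1: frame=0x34 idx=22 entry=0x35007 [P=1 RW=1 US=1 PS=0]
  ⇒ phys 0x35F6B  [2 reads]

Access #2 PA: 0x23770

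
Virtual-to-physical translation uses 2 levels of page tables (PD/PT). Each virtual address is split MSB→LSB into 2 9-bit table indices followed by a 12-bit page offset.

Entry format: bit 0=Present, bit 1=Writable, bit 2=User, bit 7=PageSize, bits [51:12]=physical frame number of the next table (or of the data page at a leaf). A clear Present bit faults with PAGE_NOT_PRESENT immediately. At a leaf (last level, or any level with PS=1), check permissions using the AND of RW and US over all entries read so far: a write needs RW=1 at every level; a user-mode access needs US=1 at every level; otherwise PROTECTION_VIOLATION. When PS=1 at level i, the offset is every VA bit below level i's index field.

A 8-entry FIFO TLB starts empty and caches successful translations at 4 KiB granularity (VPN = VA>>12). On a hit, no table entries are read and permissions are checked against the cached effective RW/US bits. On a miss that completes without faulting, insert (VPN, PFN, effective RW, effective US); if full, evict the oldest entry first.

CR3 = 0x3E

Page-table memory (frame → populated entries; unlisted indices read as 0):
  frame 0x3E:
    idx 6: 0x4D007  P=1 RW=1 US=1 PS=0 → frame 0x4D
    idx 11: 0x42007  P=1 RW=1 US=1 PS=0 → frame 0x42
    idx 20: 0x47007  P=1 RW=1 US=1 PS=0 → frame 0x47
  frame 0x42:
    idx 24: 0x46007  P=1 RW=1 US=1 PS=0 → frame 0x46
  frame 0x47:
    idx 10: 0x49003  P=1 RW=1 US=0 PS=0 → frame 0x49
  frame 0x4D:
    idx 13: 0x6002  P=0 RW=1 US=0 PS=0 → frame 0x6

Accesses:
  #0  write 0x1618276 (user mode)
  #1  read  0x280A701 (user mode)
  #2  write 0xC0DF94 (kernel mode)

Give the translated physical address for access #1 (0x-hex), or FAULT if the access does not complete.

Walk each access:
#0 VA=0x1618276 (w,user):
  [0] read 0x3E idx=11: raw=0x42007 flags P=1 W=1 U=1 S=0
  [1] read 0x42 idx=24: raw=0x46007 flags P=1 W=1 U=1 S=0
  ⇒ phys 0x46276  [2 reads]
#1 VA=0x280A701 (r,user):
  [0] read 0x3E idx=20: raw=0x47007 flags P=1 W=1 U=1 S=0
  [1] read 0x47 idx=10: raw=0x49003 flags P=1 W=1 U=0 S=0
  → PROTECTION_VIOLATION  (2 entries read)
#2 VA=0xC0DF94 (w,kernel):
  [0] read 0x3E idx=6: raw=0x4D007 flags P=1 W=1 U=1 S=0
  [1] read 0x4D idx=13: raw=0x6002 flags P=0 W=1 U=0 S=0
  → PAGE_NOT_PRESENT  (2 entries read)

Access #1 PA: FAULT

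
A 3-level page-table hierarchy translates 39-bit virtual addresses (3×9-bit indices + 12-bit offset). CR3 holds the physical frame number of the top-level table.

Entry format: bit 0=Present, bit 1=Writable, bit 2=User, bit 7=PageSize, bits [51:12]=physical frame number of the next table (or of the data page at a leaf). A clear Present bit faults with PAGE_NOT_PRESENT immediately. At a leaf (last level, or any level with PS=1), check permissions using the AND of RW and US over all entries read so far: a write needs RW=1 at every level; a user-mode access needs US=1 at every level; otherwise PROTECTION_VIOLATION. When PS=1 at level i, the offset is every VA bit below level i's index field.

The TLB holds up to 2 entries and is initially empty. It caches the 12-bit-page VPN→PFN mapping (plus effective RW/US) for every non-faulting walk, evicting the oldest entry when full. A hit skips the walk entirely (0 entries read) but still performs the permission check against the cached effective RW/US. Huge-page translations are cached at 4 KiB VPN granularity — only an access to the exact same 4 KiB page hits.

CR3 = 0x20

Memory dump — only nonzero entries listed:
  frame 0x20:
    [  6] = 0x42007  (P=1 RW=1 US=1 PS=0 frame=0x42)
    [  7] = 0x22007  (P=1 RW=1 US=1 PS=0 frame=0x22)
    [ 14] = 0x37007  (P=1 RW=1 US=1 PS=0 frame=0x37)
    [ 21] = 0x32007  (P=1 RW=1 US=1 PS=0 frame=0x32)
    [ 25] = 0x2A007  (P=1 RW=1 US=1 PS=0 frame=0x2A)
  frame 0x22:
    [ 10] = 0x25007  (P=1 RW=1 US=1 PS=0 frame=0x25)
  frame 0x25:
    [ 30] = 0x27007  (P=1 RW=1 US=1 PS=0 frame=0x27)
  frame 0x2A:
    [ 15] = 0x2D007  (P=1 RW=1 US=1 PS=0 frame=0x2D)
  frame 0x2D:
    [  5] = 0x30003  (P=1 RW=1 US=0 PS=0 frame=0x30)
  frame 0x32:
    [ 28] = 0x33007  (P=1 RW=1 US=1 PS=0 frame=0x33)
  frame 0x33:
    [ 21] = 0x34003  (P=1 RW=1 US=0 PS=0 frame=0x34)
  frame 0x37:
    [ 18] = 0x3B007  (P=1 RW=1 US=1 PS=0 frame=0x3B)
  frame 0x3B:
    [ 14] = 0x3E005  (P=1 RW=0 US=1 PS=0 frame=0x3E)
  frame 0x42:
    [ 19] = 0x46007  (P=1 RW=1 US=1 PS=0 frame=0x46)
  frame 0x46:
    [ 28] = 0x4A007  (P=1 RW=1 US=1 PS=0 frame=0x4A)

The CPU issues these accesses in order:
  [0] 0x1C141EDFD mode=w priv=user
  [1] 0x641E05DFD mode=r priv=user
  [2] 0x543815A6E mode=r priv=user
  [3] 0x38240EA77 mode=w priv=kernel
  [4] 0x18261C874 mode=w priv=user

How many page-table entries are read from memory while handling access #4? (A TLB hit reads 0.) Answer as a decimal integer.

Walk each access:
#0 VA=0x1C141EDFD (w,user):
  lvl0: tbl 0x20, slot 7 ⇒ 0x22007 (P1/RW1/US1/PS0)
  lvl1: tbl 0x22, slot 10 ⇒ 0x25007 (P1/RW1/US1/PS0)
  lvl2: tbl 0x25, slot 30 ⇒ 0x27007 (P1/RW1/US1/PS0)
  → PA=0x27DFD  (3 entries read)
#1 VA=0x641E05DFD (r,user):
  lvl0: tbl 0x20, slot 25 ⇒ 0x2A007 (P1/RW1/US1/PS0)
  lvl1: tbl 0x2A, slot 15 ⇒ 0x2D007 (P1/RW1/US1/PS0)
  lvl2: tbl 0x2D, slot 5 ⇒ 0x30003 (P1/RW1/US0/PS0)
  → PROTECTION_VIOLATION  (3 entries read)
#2 VA=0x543815A6E (r,user):
  lvl0: tbl 0x20, slot 21 ⇒ 0x32007 (P1/RW1/US1/PS0)
  lvl1: tbl 0x32, slot 28 ⇒ 0x33007 (P1/RW1/US1/PS0)
  lvl2: tbl 0x33, slot 21 ⇒ 0x34003 (P1/RW1/US0/PS0)
  → PROTECTION_VIOLATION  (3 entries read)
#3 VA=0x38240EA77 (w,kernel):
  lvl0: tbl 0x20, slot 14 ⇒ 0x37007 (P1/RW1/US1/PS0)
  lvl1: tbl 0x37, slot 18 ⇒ 0x3B007 (P1/RW1/US1/PS0)
  lvl2: tbl 0x3B, slot 14 ⇒ 0x3E005 (P1/RW0/US1/PS0)
  → PROTECTION_VIOLATION  (3 entries read)
#4 VA=0x18261C874 (w,user):
  lvl0: tbl 0x20, slot 6 ⇒ 0x42007 (P1/RW1/US1/PS0)
  lvl1: tbl 0x42, slot 19 ⇒ 0x46007 (P1/RW1/US1/PS0)
  lvl2: tbl 0x46, slot 28 ⇒ 0x4A007 (P1/RW1/US1/PS0)
  → PA=0x4A874  (3 entries read)

Entries read for #4: 3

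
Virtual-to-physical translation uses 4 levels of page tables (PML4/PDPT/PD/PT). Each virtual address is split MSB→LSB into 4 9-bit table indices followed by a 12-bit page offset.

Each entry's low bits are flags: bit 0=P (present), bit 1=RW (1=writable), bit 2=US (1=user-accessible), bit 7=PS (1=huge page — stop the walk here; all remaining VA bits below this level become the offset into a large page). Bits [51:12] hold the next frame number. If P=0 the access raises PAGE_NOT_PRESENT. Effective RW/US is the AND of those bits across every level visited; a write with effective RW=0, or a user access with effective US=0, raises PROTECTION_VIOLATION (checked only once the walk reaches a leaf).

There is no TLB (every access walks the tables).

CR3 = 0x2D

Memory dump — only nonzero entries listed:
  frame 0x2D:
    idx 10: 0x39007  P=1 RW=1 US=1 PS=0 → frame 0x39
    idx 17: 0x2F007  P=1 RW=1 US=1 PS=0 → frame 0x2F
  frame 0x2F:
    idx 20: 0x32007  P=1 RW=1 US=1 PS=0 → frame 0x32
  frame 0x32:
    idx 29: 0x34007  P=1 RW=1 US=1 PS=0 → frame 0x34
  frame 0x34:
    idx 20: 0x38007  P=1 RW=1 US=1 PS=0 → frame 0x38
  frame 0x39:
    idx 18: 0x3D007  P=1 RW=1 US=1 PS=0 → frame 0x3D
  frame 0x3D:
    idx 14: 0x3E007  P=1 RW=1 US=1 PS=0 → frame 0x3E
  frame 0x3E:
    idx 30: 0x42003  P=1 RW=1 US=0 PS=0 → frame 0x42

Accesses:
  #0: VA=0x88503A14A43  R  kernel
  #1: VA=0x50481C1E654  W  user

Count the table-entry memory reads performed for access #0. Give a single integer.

Trace:
#0 VA=0x88503A14A43 (r,kernel):
  L0 @0x2D[17] → 0x2F007  P=1,RW=1,US=1,PS=0
  L1 @0x2F[20] → 0x32007  P=1,RW=1,US=1,PS=0
  L2 @0x32[29] → 0x34007  P=1,RW=1,US=1,PS=0
  L3 @0x34[20] → 0x38007  P=1,RW=1,US=1,PS=0
  ⇒ phys 0x38A43  [4 reads]
#1 VA=0x50481C1E654 (w,user):
  L0 @0x2D[10] → 0x39007  P=1,RW=1,US=1,PS=0
  L1 @0x39[18] → 0x3D007  P=1,RW=1,US=1,PS=0
  L2 @0x3D[14] → 0x3E007  P=1,RW=1,US=1,PS=0
  L3 @0x3E[30] → 0x42003  P=1,RW=1,US=0,PS=0
  ⇒ fault: PROTECTION_VIOLATION  — 4 lookups

Entries read for #0: 4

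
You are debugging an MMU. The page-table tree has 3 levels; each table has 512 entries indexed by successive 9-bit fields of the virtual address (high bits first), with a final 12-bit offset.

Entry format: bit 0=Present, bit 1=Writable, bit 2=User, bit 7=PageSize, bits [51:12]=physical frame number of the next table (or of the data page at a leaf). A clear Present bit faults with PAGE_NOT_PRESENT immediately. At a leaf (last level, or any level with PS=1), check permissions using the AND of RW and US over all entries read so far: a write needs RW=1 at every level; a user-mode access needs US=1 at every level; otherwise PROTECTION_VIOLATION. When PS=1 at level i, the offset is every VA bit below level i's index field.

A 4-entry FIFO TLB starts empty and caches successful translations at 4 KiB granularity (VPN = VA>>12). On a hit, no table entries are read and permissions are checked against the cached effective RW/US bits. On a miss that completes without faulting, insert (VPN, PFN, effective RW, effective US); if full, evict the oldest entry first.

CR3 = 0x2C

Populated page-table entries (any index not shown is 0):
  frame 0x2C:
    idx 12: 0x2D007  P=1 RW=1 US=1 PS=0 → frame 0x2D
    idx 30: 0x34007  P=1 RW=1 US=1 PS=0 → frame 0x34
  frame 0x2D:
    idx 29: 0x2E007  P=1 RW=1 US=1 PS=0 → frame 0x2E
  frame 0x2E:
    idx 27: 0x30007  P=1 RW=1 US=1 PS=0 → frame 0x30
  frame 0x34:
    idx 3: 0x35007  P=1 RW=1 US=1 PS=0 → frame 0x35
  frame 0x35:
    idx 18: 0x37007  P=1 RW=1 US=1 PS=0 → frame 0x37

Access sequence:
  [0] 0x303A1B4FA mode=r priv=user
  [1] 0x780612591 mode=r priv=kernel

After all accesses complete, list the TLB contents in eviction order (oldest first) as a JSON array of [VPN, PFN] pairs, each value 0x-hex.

Trace:
#0 VA=0x303A1B4FA (r,user):
  L0 @0x2C[12] → 0x2D007  P=1,RW=1,US=1,PS=0
  L1 @0x2D[29] → 0x2E007  P=1,RW=1,US=1,PS=0
  L2 @0x2E[27] → 0x30007  P=1,RW=1,US=1,PS=0
  ⇒ phys 0x304FA  [3 reads]
#1 VA=0x780612591 (r,kernel):
  L0 @0x2C[30] → 0x34007  P=1,RW=1,US=1,PS=0
  L1 @0x34[3] → 0x35007  P=1,RW=1,US=1,PS=0
  L2 @0x35[18] → 0x37007  P=1,RW=1,US=1,PS=0
  ⇒ phys 0x37591  [3 reads]

TLB: [["0x303A1B", "0x30"], ["0x780612", "0x37"]]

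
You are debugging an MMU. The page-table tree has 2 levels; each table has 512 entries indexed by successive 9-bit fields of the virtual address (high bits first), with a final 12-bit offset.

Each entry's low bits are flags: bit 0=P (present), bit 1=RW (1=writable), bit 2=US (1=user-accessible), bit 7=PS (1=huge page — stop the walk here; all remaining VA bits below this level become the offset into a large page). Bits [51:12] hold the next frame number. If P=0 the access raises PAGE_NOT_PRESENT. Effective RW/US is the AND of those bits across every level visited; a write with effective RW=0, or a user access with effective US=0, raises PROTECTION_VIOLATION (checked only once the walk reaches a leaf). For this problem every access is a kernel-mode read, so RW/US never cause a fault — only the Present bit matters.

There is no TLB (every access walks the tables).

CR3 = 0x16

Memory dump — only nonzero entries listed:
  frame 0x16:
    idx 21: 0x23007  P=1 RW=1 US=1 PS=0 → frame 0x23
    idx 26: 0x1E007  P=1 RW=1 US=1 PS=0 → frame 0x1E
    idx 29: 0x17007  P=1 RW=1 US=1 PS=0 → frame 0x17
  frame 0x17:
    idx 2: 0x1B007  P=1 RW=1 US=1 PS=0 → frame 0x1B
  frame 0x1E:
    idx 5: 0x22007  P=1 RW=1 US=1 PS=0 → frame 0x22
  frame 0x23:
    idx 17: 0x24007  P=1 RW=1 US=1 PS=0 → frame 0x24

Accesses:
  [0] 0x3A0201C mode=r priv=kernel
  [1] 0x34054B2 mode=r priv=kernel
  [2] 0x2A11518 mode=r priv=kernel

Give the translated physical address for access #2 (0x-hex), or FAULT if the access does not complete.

Per-access translation:
#0 VA=0x3A0201C (r,kernel):
  L0: frame=0x16 idx=29 entry=0x17007 [P=1 RW=1 US=1 PS=0]
  L1: frame=0x17 idx=2 entry=0x1B007 [P=1 RW=1 US=1 PS=0]
  ✓ 0x1B01C  — 2 lookups
#1 VA=0x34054B2 (r,kernel):
  L0: frame=0x16 idx=26 entry=0x1E007 [P=1 RW=1 US=1 PS=0]
  L1: frame=0x1E idx=5 entry=0x22007 [P=1 RW=1 US=1 PS=0]
  ✓ 0x224B2  — 2 lookups
#2 VA=0x2A11518 (r,kernel):
  L0: frame=0x16 idx=21 entry=0x23007 [P=1 RW=1 US=1 PS=0]
  L1: frame=0x23 idx=17 entry=0x24007 [P=1 RW=1 US=1 PS=0]
  ✓ 0x24518  — 2 lookups

Access #2 PA: 0x24518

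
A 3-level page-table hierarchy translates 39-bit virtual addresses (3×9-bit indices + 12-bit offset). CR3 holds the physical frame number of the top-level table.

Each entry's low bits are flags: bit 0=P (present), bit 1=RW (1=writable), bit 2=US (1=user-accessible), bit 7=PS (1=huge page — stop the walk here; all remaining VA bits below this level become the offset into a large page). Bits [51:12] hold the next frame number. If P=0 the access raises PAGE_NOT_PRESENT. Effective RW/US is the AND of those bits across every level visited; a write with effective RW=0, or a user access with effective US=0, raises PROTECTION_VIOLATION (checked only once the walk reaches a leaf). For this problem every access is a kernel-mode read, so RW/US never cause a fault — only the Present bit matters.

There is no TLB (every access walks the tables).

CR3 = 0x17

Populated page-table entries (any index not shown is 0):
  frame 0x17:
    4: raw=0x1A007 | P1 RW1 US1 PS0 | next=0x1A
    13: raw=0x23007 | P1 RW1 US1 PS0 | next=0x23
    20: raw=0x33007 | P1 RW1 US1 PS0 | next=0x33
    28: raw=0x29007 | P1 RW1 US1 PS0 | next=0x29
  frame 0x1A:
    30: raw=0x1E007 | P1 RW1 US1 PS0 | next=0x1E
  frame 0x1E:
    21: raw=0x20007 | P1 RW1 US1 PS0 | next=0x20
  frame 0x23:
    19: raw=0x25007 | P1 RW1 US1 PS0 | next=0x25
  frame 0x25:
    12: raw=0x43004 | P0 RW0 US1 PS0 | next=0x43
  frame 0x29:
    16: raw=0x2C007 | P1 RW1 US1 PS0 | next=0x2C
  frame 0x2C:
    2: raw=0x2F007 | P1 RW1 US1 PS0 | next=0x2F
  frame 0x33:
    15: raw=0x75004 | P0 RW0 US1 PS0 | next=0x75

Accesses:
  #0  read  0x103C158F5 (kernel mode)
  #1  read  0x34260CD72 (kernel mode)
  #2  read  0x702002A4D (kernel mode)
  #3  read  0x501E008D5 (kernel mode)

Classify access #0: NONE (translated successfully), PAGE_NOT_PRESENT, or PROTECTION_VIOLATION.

Trace:
#0 VA=0x103C158F5 (r,kernel):
  lvl0: tbl 0x17, slot 4 ⇒ 0x1A007 (P1/RW1/US1/PS0)
  lvl1: tbl 0x1A, slot 30 ⇒ 0x1E007 (P1/RW1/US1/PS0)
  lvl2: tbl 0x1E, slot 21 ⇒ 0x20007 (P1/RW1/US1/PS0)
  ⇒ phys 0x208F5  [3 reads]
#1 VA=0x34260CD72 (r,kernel):
  lvl0: tbl 0x17, slot 13 ⇒ 0x23007 (P1/RW1/US1/PS0)
  lvl1: tbl 0x23, slot 19 ⇒ 0x25007 (P1/RW1/US1/PS0)
  lvl2: tbl 0x25, slot 12 ⇒ 0x43004 (P0/RW0/US1/PS0)
  ✗ PAGE_NOT_PRESENT  [3 reads]
#2 VA=0x702002A4D (r,kernel):
  lvl0: tbl 0x17, slot 28 ⇒ 0x29007 (P1/RW1/US1/PS0)
  lvl1: tbl 0x29, slot 16 ⇒ 0x2C007 (P1/RW1/US1/PS0)
  lvl2: tbl 0x2C, slot 2 ⇒ 0x2F007 (P1/RW1/US1/PS0)
  ⇒ phys 0x2FA4D  [3 reads]
#3 VA=0x501E008D5 (r,kernel):
  lvl0: tbl 0x17, slot 20 ⇒ 0x33007 (P1/RW1/US1/PS0)
  lvl1: tbl 0x33, slot 15 ⇒ 0x75004 (P0/RW0/US1/PS0)
  ✗ PAGE_NOT_PRESENT  [2 reads]

Access #0 fault: NONE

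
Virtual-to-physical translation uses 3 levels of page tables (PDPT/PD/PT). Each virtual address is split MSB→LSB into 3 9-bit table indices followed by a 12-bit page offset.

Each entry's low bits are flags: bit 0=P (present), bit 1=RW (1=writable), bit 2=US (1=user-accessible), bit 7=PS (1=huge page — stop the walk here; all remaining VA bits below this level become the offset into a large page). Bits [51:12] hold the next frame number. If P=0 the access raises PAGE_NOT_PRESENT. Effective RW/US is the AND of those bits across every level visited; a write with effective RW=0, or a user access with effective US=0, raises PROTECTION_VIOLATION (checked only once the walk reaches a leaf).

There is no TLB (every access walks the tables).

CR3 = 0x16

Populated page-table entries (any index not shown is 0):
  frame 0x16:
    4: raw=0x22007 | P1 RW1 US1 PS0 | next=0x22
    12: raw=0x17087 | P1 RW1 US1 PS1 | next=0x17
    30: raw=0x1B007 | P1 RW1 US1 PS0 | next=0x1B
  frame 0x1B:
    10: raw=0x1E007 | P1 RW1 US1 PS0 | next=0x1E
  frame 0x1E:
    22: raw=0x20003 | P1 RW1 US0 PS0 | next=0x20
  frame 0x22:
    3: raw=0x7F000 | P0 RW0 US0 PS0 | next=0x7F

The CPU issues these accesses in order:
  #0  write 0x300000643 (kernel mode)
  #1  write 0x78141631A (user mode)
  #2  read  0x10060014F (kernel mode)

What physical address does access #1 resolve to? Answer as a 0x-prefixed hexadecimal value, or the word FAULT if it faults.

Per-access translation:
#0 VA=0x300000643 (w,kernel):
  [0] read 0x16 idx=12: raw=0x17087 flags P=1 W=1 U=1 S=1
  → PA=0x17643 (huge @L0)  (1 entries read)
#1 VA=0x78141631A (w,user):
  [0] read 0x16 idx=30: raw=0x1B007 flags P=1 W=1 U=1 S=0
  [1] read 0x1B idx=10: raw=0x1E007 flags P=1 W=1 U=1 S=0
  [2] read 0x1E idx=22: raw=0x20003 flags P=1 W=1 U=0 S=0
  ✗ PROTECTION_VIOLATION  [3 reads]
#2 VA=0x10060014F (r,kernel):
  [0] read 0x16 idx=4: raw=0x22007 flags P=1 W=1 U=1 S=0
  [1] read 0x22 idx=3: raw=0x7F000 flags P=0 W=0 U=0 S=0
  ✗ PAGE_NOT_PRESENT  [2 reads]

Access #1 PA: FAULT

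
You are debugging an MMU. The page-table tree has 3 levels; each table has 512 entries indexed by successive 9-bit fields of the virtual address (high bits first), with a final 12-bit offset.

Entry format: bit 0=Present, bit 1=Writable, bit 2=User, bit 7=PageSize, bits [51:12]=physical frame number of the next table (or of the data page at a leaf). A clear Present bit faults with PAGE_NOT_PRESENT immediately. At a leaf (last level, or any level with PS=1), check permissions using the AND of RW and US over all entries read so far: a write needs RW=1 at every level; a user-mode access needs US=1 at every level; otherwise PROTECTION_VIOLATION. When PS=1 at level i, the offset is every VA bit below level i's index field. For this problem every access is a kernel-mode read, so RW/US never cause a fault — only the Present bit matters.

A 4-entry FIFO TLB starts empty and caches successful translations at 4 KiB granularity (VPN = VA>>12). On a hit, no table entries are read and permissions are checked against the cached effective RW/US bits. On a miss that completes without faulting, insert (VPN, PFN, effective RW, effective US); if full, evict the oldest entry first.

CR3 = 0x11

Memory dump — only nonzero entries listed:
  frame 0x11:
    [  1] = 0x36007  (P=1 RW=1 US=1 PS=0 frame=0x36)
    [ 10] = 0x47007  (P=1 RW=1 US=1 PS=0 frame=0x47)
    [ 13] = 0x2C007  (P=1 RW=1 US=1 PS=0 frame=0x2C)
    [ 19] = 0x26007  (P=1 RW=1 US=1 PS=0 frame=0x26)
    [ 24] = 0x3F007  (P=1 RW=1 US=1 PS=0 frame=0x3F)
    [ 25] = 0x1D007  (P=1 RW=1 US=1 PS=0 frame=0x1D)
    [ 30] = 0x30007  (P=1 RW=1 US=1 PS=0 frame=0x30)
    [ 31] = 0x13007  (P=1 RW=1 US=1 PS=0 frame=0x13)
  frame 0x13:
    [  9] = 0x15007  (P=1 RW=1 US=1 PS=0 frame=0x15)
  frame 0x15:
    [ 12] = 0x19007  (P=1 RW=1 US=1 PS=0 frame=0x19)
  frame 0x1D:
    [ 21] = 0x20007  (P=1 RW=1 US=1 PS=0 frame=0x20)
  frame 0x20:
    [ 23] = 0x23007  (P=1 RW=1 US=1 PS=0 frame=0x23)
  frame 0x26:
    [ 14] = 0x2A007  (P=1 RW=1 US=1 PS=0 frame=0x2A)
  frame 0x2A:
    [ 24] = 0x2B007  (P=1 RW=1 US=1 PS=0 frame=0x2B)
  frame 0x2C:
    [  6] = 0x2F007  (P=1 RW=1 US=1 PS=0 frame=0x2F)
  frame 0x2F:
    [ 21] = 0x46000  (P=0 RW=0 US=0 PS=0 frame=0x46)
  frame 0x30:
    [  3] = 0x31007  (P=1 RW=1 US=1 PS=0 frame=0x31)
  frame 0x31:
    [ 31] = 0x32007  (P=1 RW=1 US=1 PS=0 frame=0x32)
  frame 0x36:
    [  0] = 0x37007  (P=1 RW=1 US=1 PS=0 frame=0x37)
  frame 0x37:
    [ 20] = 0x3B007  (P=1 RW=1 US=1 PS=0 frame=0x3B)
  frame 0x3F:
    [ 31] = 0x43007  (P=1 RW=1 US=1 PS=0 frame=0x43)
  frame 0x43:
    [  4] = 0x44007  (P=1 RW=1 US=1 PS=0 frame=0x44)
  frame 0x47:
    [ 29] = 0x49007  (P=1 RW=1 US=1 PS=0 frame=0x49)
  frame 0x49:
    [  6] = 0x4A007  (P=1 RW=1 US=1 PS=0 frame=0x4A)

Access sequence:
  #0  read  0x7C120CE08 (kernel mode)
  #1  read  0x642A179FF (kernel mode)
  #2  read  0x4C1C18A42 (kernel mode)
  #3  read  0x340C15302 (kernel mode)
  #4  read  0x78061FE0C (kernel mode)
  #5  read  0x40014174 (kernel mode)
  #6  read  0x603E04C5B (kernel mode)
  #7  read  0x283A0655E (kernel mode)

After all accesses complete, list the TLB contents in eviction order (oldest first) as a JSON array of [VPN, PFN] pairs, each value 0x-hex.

Walk each access:
#0 VA=0x7C120CE08 (r,kernel):
  L0 @0x11[31] → 0x13007  P=1,RW=1,US=1,PS=0
  L1 @0x13[9] → 0x15007  P=1,RW=1,US=1,PS=0
  L2 @0x15[12] → 0x19007  P=1,RW=1,US=1,PS=0
  ✓ 0x19E08  — 3 lookups
#1 VA=0x642A179FF (r,kernel):
  L0 @0x11[25] → 0x1D007  P=1,RW=1,US=1,PS=0
  L1 @0x1D[21] → 0x20007  P=1,RW=1,US=1,PS=0
  L2 @0x20[23] → 0x23007  P=1,RW=1,US=1,PS=0
  ✓ 0x239FF  — 3 lookups
#2 VA=0x4C1C18A42 (r,kernel):
  L0 @0x11[19] → 0x26007  P=1,RW=1,US=1,PS=0
  L1 @0x26[14] → 0x2A007  P=1,RW=1,US=1,PS=0
  L2 @0x2A[24] → 0x2B007  P=1,RW=1,US=1,PS=0
  ✓ 0x2BA42  — 3 lookups
#3 VA=0x340C15302 (r,kernel):
  L0 @0x11[13] → 0x2C007  P=1,RW=1,US=1,PS=0
  L1 @0x2C[6] → 0x2F007  P=1,RW=1,US=1,PS=0
  L2 @0x2F[21] → 0x46000  P=0,RW=0,US=0,PS=0
  ✗ PAGE_NOT_PRESENT  [3 reads]
#4 VA=0x78061FE0C (r,kernel):
  L0 @0x11[30] → 0x30007  P=1,RW=1,US=1,PS=0
  L1 @0x30[3] → 0x31007  P=1,RW=1,US=1,PS=0
  L2 @0x31[31] → 0x32007  P=1,RW=1,US=1,PS=0
  ✓ 0x32E0C  — 3 lookups
#5 VA=0x40014174 (r,kernel):
  L0 @0x11[1] → 0x36007  P=1,RW=1,US=1,PS=0
  L1 @0x36[0] → 0x37007  P=1,RW=1,US=1,PS=0
  L2 @0x37[20] → 0x3B007  P=1,RW=1,US=1,PS=0
  ✓ 0x3B174  — 3 lookups
#6 VA=0x603E04C5B (r,kernel):
  L0 @0x11[24] → 0x3F007  P=1,RW=1,US=1,PS=0
  L1 @0x3F[31] → 0x43007  P=1,RW=1,US=1,PS=0
  L2 @0x43[4] → 0x44007  P=1,RW=1,US=1,PS=0
  ✓ 0x44C5B  — 3 lookups
#7 VA=0x283A0655E (r,kernel):
  L0 @0x11[10] → 0x47007  P=1,RW=1,US=1,PS=0
  L1 @0x47[29] → 0x49007  P=1,RW=1,US=1,PS=0
  L2 @0x49[6] → 0x4A007  P=1,RW=1,US=1,PS=0
  ✓ 0x4A55E  — 3 lookups

TLB: [["0x78061F", "0x32"], ["0x40014", "0x3B"], ["0x603E04", "0x44"], ["0x283A06", "0x4A"]]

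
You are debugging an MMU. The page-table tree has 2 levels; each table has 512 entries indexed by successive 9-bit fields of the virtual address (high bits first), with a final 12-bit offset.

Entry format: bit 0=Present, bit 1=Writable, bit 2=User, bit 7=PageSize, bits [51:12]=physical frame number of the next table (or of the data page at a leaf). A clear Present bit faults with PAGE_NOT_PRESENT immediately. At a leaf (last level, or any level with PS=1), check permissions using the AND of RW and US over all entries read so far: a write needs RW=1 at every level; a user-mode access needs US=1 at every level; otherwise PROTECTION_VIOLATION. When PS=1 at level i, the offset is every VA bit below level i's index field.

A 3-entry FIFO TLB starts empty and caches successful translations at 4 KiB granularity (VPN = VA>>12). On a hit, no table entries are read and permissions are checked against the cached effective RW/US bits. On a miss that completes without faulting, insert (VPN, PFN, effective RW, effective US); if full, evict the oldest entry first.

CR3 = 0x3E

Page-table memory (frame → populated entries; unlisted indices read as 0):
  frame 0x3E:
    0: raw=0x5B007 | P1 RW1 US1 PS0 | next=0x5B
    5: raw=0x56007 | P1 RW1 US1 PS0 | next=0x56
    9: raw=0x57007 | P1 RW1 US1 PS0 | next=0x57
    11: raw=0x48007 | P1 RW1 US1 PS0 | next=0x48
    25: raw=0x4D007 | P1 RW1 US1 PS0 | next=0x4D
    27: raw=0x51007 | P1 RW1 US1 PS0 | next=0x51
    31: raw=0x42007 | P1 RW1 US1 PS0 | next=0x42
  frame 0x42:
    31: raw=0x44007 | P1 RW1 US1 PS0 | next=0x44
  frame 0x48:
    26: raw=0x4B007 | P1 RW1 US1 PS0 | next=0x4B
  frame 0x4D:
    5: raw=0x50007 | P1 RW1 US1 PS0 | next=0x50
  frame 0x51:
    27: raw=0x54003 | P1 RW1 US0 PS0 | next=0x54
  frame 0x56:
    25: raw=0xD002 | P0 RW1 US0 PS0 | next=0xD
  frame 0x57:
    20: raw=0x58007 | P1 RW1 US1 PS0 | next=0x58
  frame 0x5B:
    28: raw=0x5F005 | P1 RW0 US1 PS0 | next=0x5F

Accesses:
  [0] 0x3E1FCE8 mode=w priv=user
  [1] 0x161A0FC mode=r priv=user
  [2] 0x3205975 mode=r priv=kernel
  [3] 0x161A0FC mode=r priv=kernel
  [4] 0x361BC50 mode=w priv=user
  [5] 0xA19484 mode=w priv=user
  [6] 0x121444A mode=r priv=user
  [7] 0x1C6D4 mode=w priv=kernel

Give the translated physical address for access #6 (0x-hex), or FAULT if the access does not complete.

Trace:
#0 VA=0x3E1FCE8 (w,user):
  lvl0: tbl 0x3E, slot 31 ⇒ 0x42007 (P1/RW1/US1/PS0)
  lvl1: tbl 0x42, slot 31 ⇒ 0x44007 (P1/RW1/US1/PS0)
  → PA=0x44CE8  (2 entries read)
#1 VA=0x161A0FC (r,user):
  lvl0: tbl 0x3E, slot 11 ⇒ 0x48007 (P1/RW1/US1/PS0)
  lvl1: tbl 0x48, slot 26 ⇒ 0x4B007 (P1/RW1/US1/PS0)
  → PA=0x4B0FC  (2 entries read)
#2 VA=0x3205975 (r,kernel):
  lvl0: tbl 0x3E, slot 25 ⇒ 0x4D007 (P1/RW1/US1/PS0)
  lvl1: tbl 0x4D, slot 5 ⇒ 0x50007 (P1/RW1/US1/PS0)
  → PA=0x50975  (2 entries read)
#3 VA=0x161A0FC (r,kernel):
  TLB hit vpn=0x161A → PA=0x4B0FC
#4 VA=0x361BC50 (w,user):
  lvl0: tbl 0x3E, slot 27 ⇒ 0x51007 (P1/RW1/US1/PS0)
  lvl1: tbl 0x51, slot 27 ⇒ 0x54003 (P1/RW1/US0/PS0)
  ⇒ fault: PROTECTION_VIOLATION  — 2 lookups
#5 VA=0xA19484 (w,user):
  lvl0: tbl 0x3E, slot 5 ⇒ 0x56007 (P1/RW1/US1/PS0)
  lvl1: tbl 0x56, slot 25 ⇒ 0xD002 (P0/RW1/US0/PS0)
  ⇒ fault: PAGE_NOT_PRESENT  — 2 lookups
#6 VA=0x121444A (r,user):
  lvl0: tbl 0x3E, slot 9 ⇒ 0x57007 (P1/RW1/US1/PS0)
  lvl1: tbl 0x57, slot 20 ⇒ 0x58007 (P1/RW1/US1/PS0)
  → PA=0x5844A  (2 entries read)
#7 VA=0x1C6D4 (w,kernel):
  lvl0: tbl 0x3E, slot 0 ⇒ 0x5B007 (P1/RW1/US1/PS0)
  lvl1: tbl 0x5B, slot 28 ⇒ 0x5F005 (P1/RW0/US1/PS0)
  ⇒ fault: PROTECTION_VIOLATION  — 2 lookups

Access #6 PA: 0x5844A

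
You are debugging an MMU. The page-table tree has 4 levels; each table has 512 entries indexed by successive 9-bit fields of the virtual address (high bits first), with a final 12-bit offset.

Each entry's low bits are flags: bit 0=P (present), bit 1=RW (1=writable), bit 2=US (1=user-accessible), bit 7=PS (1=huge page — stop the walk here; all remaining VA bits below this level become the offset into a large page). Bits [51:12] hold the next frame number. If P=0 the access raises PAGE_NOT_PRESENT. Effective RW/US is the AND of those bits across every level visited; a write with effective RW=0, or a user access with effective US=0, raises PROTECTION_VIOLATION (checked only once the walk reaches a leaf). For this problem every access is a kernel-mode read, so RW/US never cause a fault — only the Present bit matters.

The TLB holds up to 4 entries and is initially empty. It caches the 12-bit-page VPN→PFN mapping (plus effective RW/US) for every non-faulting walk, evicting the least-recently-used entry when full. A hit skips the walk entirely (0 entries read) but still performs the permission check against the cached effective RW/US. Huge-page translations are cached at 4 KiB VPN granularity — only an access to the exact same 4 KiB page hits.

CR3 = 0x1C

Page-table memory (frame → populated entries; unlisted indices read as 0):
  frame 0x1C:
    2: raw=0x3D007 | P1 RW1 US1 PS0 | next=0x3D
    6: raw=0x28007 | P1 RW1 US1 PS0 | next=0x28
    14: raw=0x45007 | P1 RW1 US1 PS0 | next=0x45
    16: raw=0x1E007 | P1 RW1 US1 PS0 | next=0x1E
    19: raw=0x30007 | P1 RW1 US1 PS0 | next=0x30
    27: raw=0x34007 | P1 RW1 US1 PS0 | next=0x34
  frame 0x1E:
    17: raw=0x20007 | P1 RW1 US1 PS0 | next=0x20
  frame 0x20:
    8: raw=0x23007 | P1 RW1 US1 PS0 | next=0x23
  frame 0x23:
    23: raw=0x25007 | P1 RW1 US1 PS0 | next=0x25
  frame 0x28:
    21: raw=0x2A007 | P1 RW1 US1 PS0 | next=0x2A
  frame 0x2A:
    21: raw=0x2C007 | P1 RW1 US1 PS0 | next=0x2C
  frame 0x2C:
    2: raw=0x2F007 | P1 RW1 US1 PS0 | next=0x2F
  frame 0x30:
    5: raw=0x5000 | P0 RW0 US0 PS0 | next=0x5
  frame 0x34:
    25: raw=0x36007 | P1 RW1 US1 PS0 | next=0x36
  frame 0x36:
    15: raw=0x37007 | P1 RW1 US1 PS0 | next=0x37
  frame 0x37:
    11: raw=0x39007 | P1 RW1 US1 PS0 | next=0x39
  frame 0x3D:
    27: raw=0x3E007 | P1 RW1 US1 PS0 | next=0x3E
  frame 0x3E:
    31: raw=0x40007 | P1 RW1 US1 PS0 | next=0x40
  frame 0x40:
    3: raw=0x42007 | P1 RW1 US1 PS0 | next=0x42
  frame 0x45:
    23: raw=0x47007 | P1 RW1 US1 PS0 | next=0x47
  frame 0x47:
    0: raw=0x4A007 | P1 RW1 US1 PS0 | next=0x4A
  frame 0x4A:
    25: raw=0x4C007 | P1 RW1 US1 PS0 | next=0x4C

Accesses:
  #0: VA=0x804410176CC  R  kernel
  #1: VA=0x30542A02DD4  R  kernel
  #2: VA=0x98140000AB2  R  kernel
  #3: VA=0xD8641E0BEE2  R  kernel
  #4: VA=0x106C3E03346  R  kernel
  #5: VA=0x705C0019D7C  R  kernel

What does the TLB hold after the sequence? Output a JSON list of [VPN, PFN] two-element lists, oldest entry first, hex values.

Trace:
#0 VA=0x804410176CC (r,kernel):
  [0] read 0x1C idx=16: raw=0x1E007 flags P=1 W=1 U=1 S=0
  [1] read 0x1E idx=17: raw=0x20007 flags P=1 W=1 U=1 S=0
  [2] read 0x20 idx=8: raw=0x23007 flags P=1 W=1 U=1 S=0
  [3] read 0x23 idx=23: raw=0x25007 flags P=1 W=1 U=1 S=0
  → PA=0x256CC  (4 entries read)
#1 VA=0x30542A02DD4 (r,kernel):
  [0] read 0x1C idx=6: raw=0x28007 flags P=1 W=1 U=1 S=0
  [1] read 0x28 idx=21: raw=0x2A007 flags P=1 W=1 U=1 S=0
  [2] read 0x2A idx=21: raw=0x2C007 flags P=1 W=1 U=1 S=0
  [3] read 0x2C idx=2: raw=0x2F007 flags P=1 W=1 U=1 S=0
  → PA=0x2FDD4  (4 entries read)
#2 VA=0x98140000AB2 (r,kernel):
  [0] read 0x1C idx=19: raw=0x30007 flags P=1 W=1 U=1 S=0
  [1] read 0x30 idx=5: raw=0x5000 flags P=0 W=0 U=0 S=0
  ⇒ fault: PAGE_NOT_PRESENT  — 2 lookups
#3 VA=0xD8641E0BEE2 (r,kernel):
  [0] read 0x1C idx=27: raw=0x34007 flags P=1 W=1 U=1 S=0
  [1] read 0x34 idx=25: raw=0x36007 flags P=1 W=1 U=1 S=0
  [2] read 0x36 idx=15: raw=0x37007 flags P=1 W=1 U=1 S=0
  [3] read 0x37 idx=11: raw=0x39007 flags P=1 W=1 U=1 S=0
  → PA=0x39EE2  (4 entries read)
#4 VA=0x106C3E03346 (r,kernel):
  [0] read 0x1C idx=2: raw=0x3D007 flags P=1 W=1 U=1 S=0
  [1] read 0x3D idx=27: raw=0x3E007 flags P=1 W=1 U=1 S=0
  [2] read 0x3E idx=31: raw=0x40007 flags P=1 W=1 U=1 S=0
  [3] read 0x40 idx=3: raw=0x42007 flags P=1 W=1 U=1 S=0
  → PA=0x42346  (4 entries read)
#5 VA=0x705C0019D7C (r,kernel):
  [0] read 0x1C idx=14: raw=0x45007 flags P=1 W=1 U=1 S=0
  [1] read 0x45 idx=23: raw=0x47007 flags P=1 W=1 U=1 S=0
  [2] read 0x47 idx=0: raw=0x4A007 flags P=1 W=1 U=1 S=0
  [3] read 0x4A idx=25: raw=0x4C007 flags P=1 W=1 U=1 S=0
  → PA=0x4CD7C  (4 entries read)

TLB: [["0x30542A02", "0x2F"], ["0xD8641E0B", "0x39"], ["0x106C3E03", "0x42"], ["0x705C0019", "0x4C"]]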